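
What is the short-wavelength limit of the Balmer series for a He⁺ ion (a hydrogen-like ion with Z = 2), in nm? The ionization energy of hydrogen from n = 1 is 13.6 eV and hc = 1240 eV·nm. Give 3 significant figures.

91.2 nm

The Balmer series has lower level n_f = 2; the series limit corresponds to n_i → ∞.
ΔE_max = 13.6 × 4 / 2² = 13.60 eV.
λ_min = 1240 / 13.60 = 91.2 nm.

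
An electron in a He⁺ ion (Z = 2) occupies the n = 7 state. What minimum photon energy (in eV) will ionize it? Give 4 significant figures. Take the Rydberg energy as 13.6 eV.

1.110 eV

E_n = −13.6 Z²/n² = −54.40/n² eV for Z = 2.
E_7 = −54.40/49 = −1.110 eV, so ionization (to E = 0) requires 1.110 eV.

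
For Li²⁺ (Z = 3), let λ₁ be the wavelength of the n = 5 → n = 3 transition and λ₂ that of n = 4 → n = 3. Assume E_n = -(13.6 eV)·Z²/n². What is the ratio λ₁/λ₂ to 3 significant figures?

λ ∝ 1/ΔE ∝ 1/(1/n_f² − 1/n_i²), and the Z² and hc factors cancel in the ratio.
λ₁/λ₂ = (1/3² − 1/4²)/(1/3² − 1/5²) = 0.04861/0.07111 = 0.684.

0.684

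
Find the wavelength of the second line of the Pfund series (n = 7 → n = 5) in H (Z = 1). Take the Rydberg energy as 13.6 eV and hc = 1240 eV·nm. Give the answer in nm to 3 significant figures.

The Pfund series terminates on n_f = 5; the second line has n_i = 5+2 = 7.
ΔE = 13.60 × (1/5² − 1/7²) = 0.2664 eV.
λ = 1240 / 0.2664 = 4650 nm.

4650 nm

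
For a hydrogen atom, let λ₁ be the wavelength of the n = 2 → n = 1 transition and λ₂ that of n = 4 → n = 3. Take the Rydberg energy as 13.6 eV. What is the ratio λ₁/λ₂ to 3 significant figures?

λ ∝ 1/ΔE ∝ 1/(1/n_f² − 1/n_i²), and the Z² and hc factors cancel in the ratio.
λ₁/λ₂ = (1/3² − 1/4²)/(1/1² − 1/2²) = 0.04861/0.7500 = 0.0648.

0.0648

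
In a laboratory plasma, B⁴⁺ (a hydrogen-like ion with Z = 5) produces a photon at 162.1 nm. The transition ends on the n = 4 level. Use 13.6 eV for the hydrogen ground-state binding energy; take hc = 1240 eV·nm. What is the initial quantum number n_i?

n_i = 5

The photon energy is ΔE = hc/λ = 1240 / 162.1 = 7.650 eV.
With Z = 5, ΔE = 340.0 × (1/n_f² − 1/n_i²), so 1/n_f² − 1/n_i² = 0.02250.
With n_f = 4: 1/n_i² = 1/16 − 0.02250 = 0.04000, so n_i ≈ 5.00.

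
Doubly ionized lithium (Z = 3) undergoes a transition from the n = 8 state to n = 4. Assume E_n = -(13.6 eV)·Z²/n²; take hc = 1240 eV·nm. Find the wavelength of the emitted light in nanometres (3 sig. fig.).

216 nm

For Z = 3 the level energies scale as Z², so the effective Rydberg energy is 13.6 × 9 = 122.4 eV.
ΔE = 122.4 × (1/4² − 1/8²) = 122.4 × 0.04688 = 5.738 eV.
λ = hc/ΔE = 1240 / 5.738 = 216 nm.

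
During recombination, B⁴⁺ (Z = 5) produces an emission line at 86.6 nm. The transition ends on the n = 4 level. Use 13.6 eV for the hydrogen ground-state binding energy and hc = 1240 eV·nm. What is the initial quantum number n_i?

n_i = 7

The photon energy is ΔE = hc/λ = 1240 / 86.6 = 14.32 eV.
With Z = 5, ΔE = 340.0 × (1/n_f² − 1/n_i²), so 1/n_f² − 1/n_i² = 0.04211.
With n_f = 4: 1/n_i² = 1/16 − 0.04211 = 0.02039, so n_i ≈ 7.00.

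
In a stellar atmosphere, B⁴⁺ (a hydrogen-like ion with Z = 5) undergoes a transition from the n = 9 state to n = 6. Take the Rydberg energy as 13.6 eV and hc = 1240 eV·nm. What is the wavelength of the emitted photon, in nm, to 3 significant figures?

For Z = 5 the level energies scale as Z², so the effective Rydberg energy is 13.6 × 25 = 340.0 eV.
ΔE = 340.0 × (1/6² − 1/9²) = 340.0 × 0.01543 = 5.247 eV.
λ = hc/ΔE = 1240 / 5.247 = 236 nm.

236 nm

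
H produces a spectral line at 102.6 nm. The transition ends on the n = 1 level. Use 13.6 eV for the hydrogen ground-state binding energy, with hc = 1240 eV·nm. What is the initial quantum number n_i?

The photon energy is ΔE = hc/λ = 1240 / 102.6 = 12.09 eV.
With Z = 1, ΔE = 13.60 × (1/n_f² − 1/n_i²), so 1/n_f² − 1/n_i² = 0.8887.
With n_f = 1: 1/n_i² = 1/1 − 0.8887 = 0.1113, so n_i ≈ 3.00.

n_i = 3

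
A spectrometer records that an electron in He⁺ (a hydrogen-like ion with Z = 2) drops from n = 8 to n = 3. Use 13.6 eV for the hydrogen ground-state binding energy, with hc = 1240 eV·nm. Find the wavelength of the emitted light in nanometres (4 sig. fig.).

For Z = 2 the level energies scale as Z², so the effective Rydberg energy is 13.6 × 4 = 54.40 eV.
ΔE = 54.40 × (1/3² − 1/8²) = 54.40 × 0.09549 = 5.194 eV.
λ = hc/ΔE = 1240 / 5.194 = 238.7 nm.

238.7 nm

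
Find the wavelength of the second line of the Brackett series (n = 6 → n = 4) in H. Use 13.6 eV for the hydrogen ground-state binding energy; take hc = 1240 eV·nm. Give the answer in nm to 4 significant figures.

2626 nm

The Brackett series terminates on n_f = 4; the second line has n_i = 4+2 = 6.
ΔE = 13.60 × (1/4² − 1/6²) = 0.4722 eV.
λ = 1240 / 0.4722 = 2626 nm.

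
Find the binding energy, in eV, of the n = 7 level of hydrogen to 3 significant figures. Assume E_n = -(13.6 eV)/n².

0.278 eV

E_7 = −13.60/49 = −0.278 eV, so ionization (to E = 0) requires 0.278 eV.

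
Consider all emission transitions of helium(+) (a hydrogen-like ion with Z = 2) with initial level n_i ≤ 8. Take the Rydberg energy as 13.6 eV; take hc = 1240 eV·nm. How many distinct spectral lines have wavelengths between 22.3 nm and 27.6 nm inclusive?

6

Enumerate all n_i → n_f pairs with 1 ≤ n_f < n_i ≤ 8 and compute λ = 1240 / [13.6·4·(1/n_f² − 1/n_i²)].
Lines falling in [22.3, 27.6] nm: 8→1 (23.16 nm), 7→1 (23.27 nm), 6→1 (23.45 nm), 5→1 (23.74 nm), 4→1 (24.31 nm), 3→1 (25.64 nm).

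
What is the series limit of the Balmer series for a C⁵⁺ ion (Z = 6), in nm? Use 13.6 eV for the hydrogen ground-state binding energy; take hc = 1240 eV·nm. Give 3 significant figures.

10.1 nm

The Balmer series has lower level n_f = 2; the series limit corresponds to n_i → ∞.
ΔE_max = 13.6 × 36 / 2² = 122.4 eV.
λ_min = 1240 / 122.4 = 10.1 nm.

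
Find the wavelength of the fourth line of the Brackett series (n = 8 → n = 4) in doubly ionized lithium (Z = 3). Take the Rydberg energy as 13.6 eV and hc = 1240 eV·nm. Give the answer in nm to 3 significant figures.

216 nm

The Brackett series terminates on n_f = 4; the fourth line has n_i = 4+4 = 8.
ΔE = 122.4 × (1/4² − 1/8²) = 5.738 eV.
λ = 1240 / 5.738 = 216 nm.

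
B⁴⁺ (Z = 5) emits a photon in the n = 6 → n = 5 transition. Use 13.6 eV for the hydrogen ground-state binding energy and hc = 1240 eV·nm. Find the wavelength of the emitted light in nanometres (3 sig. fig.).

298 nm

For Z = 5 the level energies scale as Z², so the effective Rydberg energy is 13.6 × 25 = 340.0 eV.
ΔE = 340.0 × (1/5² − 1/6²) = 340.0 × 0.01222 = 4.156 eV.
λ = hc/ΔE = 1240 / 4.156 = 298 nm.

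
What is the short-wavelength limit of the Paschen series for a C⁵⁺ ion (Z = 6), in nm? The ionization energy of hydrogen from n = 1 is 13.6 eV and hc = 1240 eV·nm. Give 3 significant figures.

The Paschen series has lower level n_f = 3; the series limit corresponds to n_i → ∞.
ΔE_max = 13.6 × 36 / 3² = 54.40 eV.
λ_min = 1240 / 54.40 = 22.8 nm.

22.8 nm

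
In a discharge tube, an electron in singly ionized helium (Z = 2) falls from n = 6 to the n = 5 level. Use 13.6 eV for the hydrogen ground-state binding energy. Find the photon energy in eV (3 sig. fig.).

The Bohr energies scale as Z², so for Z = 2: E_n = −54.40/n² eV.
E_6 = −54.40/36 = −1.511 eV and E_5 = −54.40/25 = −2.176 eV.
The photon energy is |E_6 − E_5| = 0.665 eV.

0.665 eV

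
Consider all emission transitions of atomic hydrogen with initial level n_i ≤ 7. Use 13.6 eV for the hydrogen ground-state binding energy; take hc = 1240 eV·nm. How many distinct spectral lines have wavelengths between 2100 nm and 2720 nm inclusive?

Enumerate all n_i → n_f pairs with 1 ≤ n_f < n_i ≤ 7 and compute λ = 1240 / [13.6·1·(1/n_f² − 1/n_i²)].
Lines falling in [2100, 2720] nm: 7→4 (2166 nm), 6→4 (2626 nm).

2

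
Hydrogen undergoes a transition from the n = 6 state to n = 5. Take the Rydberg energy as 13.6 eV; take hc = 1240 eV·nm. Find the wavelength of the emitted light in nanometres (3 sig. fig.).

ΔE = 13.60 × (1/5² − 1/6²) = 13.60 × 0.01222 = 0.1662 eV.
λ = hc/ΔE = 1240 / 0.1662 = 7460 nm.
This line belongs to the Pfund series.

7460 nm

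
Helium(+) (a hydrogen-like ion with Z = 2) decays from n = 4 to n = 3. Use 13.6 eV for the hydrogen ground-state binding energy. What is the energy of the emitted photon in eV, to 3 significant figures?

2.64 eV

The Bohr energies scale as Z², so for Z = 2: E_n = −54.40/n² eV.
E_4 = −54.40/16 = −3.400 eV and E_3 = −54.40/9 = −6.044 eV.
The photon energy is |E_4 − E_3| = 2.64 eV.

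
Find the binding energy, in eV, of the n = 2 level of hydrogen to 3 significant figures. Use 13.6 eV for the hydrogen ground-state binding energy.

E_2 = −13.60/4 = −3.40 eV, so ionization (to E = 0) requires 3.40 eV.

3.40 eV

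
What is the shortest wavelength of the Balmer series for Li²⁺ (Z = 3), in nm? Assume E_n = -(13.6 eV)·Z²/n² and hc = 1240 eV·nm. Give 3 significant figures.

The Balmer series has lower level n_f = 2; the series limit corresponds to n_i → ∞.
ΔE_max = 13.6 × 9 / 2² = 30.60 eV.
λ_min = 1240 / 30.60 = 40.5 nm.

40.5 nm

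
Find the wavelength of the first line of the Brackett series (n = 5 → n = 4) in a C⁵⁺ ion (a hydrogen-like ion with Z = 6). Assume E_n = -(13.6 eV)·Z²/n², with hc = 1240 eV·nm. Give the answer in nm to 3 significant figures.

113 nm

The Brackett series terminates on n_f = 4; the first line has n_i = 4+1 = 5.
ΔE = 489.6 × (1/4² − 1/5²) = 11.02 eV.
λ = 1240 / 11.02 = 113 nm.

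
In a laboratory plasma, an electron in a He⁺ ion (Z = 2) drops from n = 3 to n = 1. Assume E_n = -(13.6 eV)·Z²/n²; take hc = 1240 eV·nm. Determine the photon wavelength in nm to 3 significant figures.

For Z = 2 the level energies scale as Z², so the effective Rydberg energy is 13.6 × 4 = 54.40 eV.
ΔE = 54.40 × (1/1² − 1/3²) = 54.40 × 0.8889 = 48.36 eV.
λ = hc/ΔE = 1240 / 48.36 = 25.6 nm.

25.6 nm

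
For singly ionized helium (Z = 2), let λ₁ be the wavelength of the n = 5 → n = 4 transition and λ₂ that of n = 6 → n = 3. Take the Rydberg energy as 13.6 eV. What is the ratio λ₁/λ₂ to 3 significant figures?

λ ∝ 1/ΔE ∝ 1/(1/n_f² − 1/n_i²), and the Z² and hc factors cancel in the ratio.
λ₁/λ₂ = (1/3² − 1/6²)/(1/4² − 1/5²) = 0.08333/0.02250 = 3.70.

3.70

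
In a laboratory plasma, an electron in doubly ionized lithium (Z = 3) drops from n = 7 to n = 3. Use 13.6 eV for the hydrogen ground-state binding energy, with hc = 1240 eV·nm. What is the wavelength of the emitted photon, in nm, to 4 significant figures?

111.7 nm

For Z = 3 the level energies scale as Z², so the effective Rydberg energy is 13.6 × 9 = 122.4 eV.
ΔE = 122.4 × (1/3² − 1/7²) = 122.4 × 0.09070 = 11.10 eV.
λ = hc/ΔE = 1240 / 11.10 = 111.7 nm.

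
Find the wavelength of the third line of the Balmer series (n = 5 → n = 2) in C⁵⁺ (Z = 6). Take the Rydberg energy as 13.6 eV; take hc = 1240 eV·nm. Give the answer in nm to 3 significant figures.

12.1 nm

The Balmer series terminates on n_f = 2; the third line has n_i = 2+3 = 5.
ΔE = 489.6 × (1/2² − 1/5²) = 102.8 eV.
λ = 1240 / 102.8 = 12.1 nm.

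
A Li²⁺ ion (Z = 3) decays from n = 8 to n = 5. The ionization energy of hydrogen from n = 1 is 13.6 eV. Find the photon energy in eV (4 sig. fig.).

The Bohr energies scale as Z², so for Z = 3: E_n = −122.4/n² eV.
E_8 = −122.4/64 = −1.913 eV and E_5 = −122.4/25 = −4.896 eV.
The photon energy is |E_8 − E_5| = 2.984 eV.

2.984 eV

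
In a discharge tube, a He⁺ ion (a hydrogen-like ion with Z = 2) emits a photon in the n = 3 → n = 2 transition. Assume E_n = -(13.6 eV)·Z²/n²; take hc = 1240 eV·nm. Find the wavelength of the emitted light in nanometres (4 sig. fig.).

For Z = 2 the level energies scale as Z², so the effective Rydberg energy is 13.6 × 4 = 54.40 eV.
ΔE = 54.40 × (1/2² − 1/3²) = 54.40 × 0.1389 = 7.556 eV.
λ = hc/ΔE = 1240 / 7.556 = 164.1 nm.

164.1 nm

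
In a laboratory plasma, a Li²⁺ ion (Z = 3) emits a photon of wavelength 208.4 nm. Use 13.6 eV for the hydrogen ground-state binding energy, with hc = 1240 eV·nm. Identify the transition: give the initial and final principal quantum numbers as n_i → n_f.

n_i = 4, n_f = 3

The photon energy is ΔE = hc/λ = 1240 / 208.4 = 5.950 eV.
With Z = 3, ΔE = 122.4 × (1/n_f² − 1/n_i²), so 1/n_f² − 1/n_i² = 0.04861.
Trying n_f = 3 gives 1/n_i² = 0.06250, i.e. n_i ≈ 4; this pair matches.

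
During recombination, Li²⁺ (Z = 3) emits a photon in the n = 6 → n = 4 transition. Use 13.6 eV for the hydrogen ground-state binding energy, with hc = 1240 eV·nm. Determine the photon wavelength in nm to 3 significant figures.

292 nm

For Z = 3 the level energies scale as Z², so the effective Rydberg energy is 13.6 × 9 = 122.4 eV.
ΔE = 122.4 × (1/4² − 1/6²) = 122.4 × 0.03472 = 4.250 eV.
λ = hc/ΔE = 1240 / 4.250 = 292 nm.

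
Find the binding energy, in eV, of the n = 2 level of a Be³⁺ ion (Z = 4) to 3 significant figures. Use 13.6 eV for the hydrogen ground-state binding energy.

54.4 eV

E_n = −13.6 Z²/n² = −217.6/n² eV for Z = 4.
E_2 = −217.6/4 = −54.4 eV, so ionization (to E = 0) requires 54.4 eV.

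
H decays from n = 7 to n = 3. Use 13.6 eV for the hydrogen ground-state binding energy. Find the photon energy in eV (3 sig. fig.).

E_7 = −13.60/49 = −0.2776 eV and E_3 = −13.60/9 = −1.511 eV.
The photon energy is |E_7 − E_3| = 1.23 eV.

1.23 eV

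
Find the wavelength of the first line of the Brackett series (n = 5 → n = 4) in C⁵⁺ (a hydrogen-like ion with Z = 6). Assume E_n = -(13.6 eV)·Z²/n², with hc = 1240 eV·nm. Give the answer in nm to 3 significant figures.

113 nm

The Brackett series terminates on n_f = 4; the first line has n_i = 4+1 = 5.
ΔE = 489.6 × (1/4² − 1/5²) = 11.02 eV.
λ = 1240 / 11.02 = 113 nm.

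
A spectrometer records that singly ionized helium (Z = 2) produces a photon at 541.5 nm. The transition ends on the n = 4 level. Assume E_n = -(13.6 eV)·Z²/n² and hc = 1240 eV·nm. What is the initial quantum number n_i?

The photon energy is ΔE = hc/λ = 1240 / 541.5 = 2.290 eV.
With Z = 2, ΔE = 54.40 × (1/n_f² − 1/n_i²), so 1/n_f² − 1/n_i² = 0.04209.
With n_f = 4: 1/n_i² = 1/16 − 0.04209 = 0.02041, so n_i ≈ 7.00.

n_i = 7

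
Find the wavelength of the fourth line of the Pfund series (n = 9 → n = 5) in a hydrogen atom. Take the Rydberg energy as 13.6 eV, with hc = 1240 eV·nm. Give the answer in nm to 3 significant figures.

3300 nm

The Pfund series terminates on n_f = 5; the fourth line has n_i = 5+4 = 9.
ΔE = 13.60 × (1/5² − 1/9²) = 0.3761 eV.
λ = 1240 / 0.3761 = 3300 nm.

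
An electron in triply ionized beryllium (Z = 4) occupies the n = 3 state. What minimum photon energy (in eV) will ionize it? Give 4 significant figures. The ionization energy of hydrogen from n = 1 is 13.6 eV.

E_n = −13.6 Z²/n² = −217.6/n² eV for Z = 4.
E_3 = −217.6/9 = −24.18 eV, so ionization (to E = 0) requires 24.18 eV.

24.18 eV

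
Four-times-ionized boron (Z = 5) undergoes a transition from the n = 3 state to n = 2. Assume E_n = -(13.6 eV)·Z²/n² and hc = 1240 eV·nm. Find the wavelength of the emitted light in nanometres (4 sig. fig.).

For Z = 5 the level energies scale as Z², so the effective Rydberg energy is 13.6 × 25 = 340.0 eV.
ΔE = 340.0 × (1/2² − 1/3²) = 340.0 × 0.1389 = 47.22 eV.
λ = hc/ΔE = 1240 / 47.22 = 26.26 nm.

26.26 nm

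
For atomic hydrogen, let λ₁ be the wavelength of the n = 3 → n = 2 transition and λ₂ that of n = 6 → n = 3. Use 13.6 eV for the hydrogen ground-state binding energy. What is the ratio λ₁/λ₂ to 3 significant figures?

λ ∝ 1/ΔE ∝ 1/(1/n_f² − 1/n_i²), and the Z² and hc factors cancel in the ratio.
λ₁/λ₂ = (1/3² − 1/6²)/(1/2² − 1/3²) = 0.08333/0.1389 = 0.600.

0.600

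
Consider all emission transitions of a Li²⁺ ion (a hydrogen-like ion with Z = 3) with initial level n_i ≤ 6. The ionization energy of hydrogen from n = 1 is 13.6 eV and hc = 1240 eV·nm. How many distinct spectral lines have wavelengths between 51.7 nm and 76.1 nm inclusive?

2

Enumerate all n_i → n_f pairs with 1 ≤ n_f < n_i ≤ 6 and compute λ = 1240 / [13.6·9·(1/n_f² − 1/n_i²)].
Lines falling in [51.7, 76.1] nm: 4→2 (54.03 nm), 3→2 (72.94 nm).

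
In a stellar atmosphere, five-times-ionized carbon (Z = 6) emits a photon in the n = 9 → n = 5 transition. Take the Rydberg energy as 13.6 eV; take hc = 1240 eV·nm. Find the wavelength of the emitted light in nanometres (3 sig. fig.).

For Z = 6 the level energies scale as Z², so the effective Rydberg energy is 13.6 × 36 = 489.6 eV.
ΔE = 489.6 × (1/5² − 1/9²) = 489.6 × 0.02765 = 13.54 eV.
λ = hc/ΔE = 1240 / 13.54 = 91.6 nm.

91.6 nm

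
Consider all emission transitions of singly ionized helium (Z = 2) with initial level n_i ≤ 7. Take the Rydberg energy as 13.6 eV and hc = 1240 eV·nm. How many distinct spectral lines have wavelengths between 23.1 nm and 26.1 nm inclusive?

5

Enumerate all n_i → n_f pairs with 1 ≤ n_f < n_i ≤ 7 and compute λ = 1240 / [13.6·4·(1/n_f² − 1/n_i²)].
Lines falling in [23.1, 26.1] nm: 7→1 (23.27 nm), 6→1 (23.45 nm), 5→1 (23.74 nm), 4→1 (24.31 nm), 3→1 (25.64 nm).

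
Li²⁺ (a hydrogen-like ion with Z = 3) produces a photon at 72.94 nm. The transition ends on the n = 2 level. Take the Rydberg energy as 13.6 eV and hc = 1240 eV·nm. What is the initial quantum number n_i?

n_i = 3

The photon energy is ΔE = hc/λ = 1240 / 72.94 = 17.00 eV.
With Z = 3, ΔE = 122.4 × (1/n_f² − 1/n_i²), so 1/n_f² − 1/n_i² = 0.1389.
With n_f = 2: 1/n_i² = 1/4 − 0.1389 = 0.1111, so n_i ≈ 3.00.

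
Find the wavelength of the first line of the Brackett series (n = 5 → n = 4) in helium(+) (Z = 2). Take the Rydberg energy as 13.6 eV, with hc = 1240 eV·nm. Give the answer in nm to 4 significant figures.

The Brackett series terminates on n_f = 4; the first line has n_i = 4+1 = 5.
ΔE = 54.40 × (1/4² − 1/5²) = 1.224 eV.
λ = 1240 / 1.224 = 1013 nm.

1013 nm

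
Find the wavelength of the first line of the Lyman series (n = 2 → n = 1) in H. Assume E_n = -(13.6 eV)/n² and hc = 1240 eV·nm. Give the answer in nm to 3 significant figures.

The Lyman series terminates on n_f = 1; the first line has n_i = 1+1 = 2.
ΔE = 13.60 × (1/1² − 1/2²) = 10.20 eV.
λ = 1240 / 10.20 = 122 nm.

122 nm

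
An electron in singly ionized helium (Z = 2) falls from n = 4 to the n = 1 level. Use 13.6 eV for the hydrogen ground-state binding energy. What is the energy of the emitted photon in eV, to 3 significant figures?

51.0 eV

The Bohr energies scale as Z², so for Z = 2: E_n = −54.40/n² eV.
E_4 = −54.40/16 = −3.400 eV and E_1 = −54.40/1 = −54.40 eV.
The photon energy is |E_4 − E_1| = 51.0 eV.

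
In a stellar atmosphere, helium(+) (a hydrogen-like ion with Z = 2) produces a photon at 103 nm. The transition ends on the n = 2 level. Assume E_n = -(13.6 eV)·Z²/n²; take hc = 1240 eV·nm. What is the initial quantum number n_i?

n_i = 6

The photon energy is ΔE = hc/λ = 1240 / 103 = 12.04 eV.
With Z = 2, ΔE = 54.40 × (1/n_f² − 1/n_i²), so 1/n_f² − 1/n_i² = 0.2213.
With n_f = 2: 1/n_i² = 1/4 − 0.2213 = 0.02870, so n_i ≈ 5.90.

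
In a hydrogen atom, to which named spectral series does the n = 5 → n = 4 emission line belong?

The series is set by the lower level: n_f = 4 is the Brackett series.

Brackett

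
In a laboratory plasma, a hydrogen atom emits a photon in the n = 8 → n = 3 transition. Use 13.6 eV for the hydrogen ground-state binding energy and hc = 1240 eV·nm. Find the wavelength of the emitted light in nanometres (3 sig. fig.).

955 nm

ΔE = 13.60 × (1/3² − 1/8²) = 13.60 × 0.09549 = 1.299 eV.
λ = hc/ΔE = 1240 / 1.299 = 955 nm.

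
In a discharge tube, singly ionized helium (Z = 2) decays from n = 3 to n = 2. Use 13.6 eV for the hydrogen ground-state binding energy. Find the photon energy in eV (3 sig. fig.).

The Bohr energies scale as Z², so for Z = 2: E_n = −54.40/n² eV.
E_3 = −54.40/9 = −6.044 eV and E_2 = −54.40/4 = −13.60 eV.
The photon energy is |E_3 − E_2| = 7.56 eV.

7.56 eV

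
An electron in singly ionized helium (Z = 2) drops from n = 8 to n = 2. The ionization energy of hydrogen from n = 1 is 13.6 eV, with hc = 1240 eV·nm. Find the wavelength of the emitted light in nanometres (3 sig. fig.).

For Z = 2 the level energies scale as Z², so the effective Rydberg energy is 13.6 × 4 = 54.40 eV.
ΔE = 54.40 × (1/2² − 1/8²) = 54.40 × 0.2344 = 12.75 eV.
λ = hc/ΔE = 1240 / 12.75 = 97.3 nm.

97.3 nm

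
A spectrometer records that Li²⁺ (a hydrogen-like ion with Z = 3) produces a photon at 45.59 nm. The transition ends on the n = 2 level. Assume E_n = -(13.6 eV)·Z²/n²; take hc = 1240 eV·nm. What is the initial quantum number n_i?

The photon energy is ΔE = hc/λ = 1240 / 45.59 = 27.20 eV.
With Z = 3, ΔE = 122.4 × (1/n_f² − 1/n_i²), so 1/n_f² − 1/n_i² = 0.2222.
With n_f = 2: 1/n_i² = 1/4 − 0.2222 = 0.02779, so n_i ≈ 6.00.

n_i = 6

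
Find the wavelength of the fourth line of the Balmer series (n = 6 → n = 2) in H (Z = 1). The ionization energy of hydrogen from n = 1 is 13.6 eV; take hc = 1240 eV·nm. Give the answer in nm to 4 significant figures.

The Balmer series terminates on n_f = 2; the fourth line has n_i = 2+4 = 6.
ΔE = 13.60 × (1/2² − 1/6²) = 3.022 eV.
λ = 1240 / 3.022 = 410.3 nm.

410.3 nm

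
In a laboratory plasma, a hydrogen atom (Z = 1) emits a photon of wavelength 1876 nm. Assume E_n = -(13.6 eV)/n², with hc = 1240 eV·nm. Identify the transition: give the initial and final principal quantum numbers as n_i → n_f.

The photon energy is ΔE = hc/λ = 1240 / 1876 = 0.6610 eV.
With Z = 1, ΔE = 13.60 × (1/n_f² − 1/n_i²), so 1/n_f² − 1/n_i² = 0.04860.
Trying n_f = 3 gives 1/n_i² = 0.06251, i.e. n_i ≈ 4; this pair matches.

n_i = 4, n_f = 3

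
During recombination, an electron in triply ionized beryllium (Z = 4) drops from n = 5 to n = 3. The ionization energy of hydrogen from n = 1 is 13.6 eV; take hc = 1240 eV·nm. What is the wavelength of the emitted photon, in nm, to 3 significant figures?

80.1 nm

For Z = 4 the level energies scale as Z², so the effective Rydberg energy is 13.6 × 16 = 217.6 eV.
ΔE = 217.6 × (1/3² − 1/5²) = 217.6 × 0.07111 = 15.47 eV.
λ = hc/ΔE = 1240 / 15.47 = 80.1 nm.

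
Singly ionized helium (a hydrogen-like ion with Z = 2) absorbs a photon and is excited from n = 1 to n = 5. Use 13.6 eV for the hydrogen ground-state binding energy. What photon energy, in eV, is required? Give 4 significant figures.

The Bohr energies scale as Z², so for Z = 2: E_n = −54.40/n² eV.
E_5 = −54.40/25 = −2.176 eV and E_1 = −54.40/1 = −54.40 eV.
The photon energy is |E_5 − E_1| = 52.22 eV.

52.22 eV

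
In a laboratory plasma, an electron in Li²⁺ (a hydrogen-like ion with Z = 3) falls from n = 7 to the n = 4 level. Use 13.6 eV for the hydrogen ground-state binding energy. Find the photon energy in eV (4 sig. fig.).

5.152 eV

The Bohr energies scale as Z², so for Z = 3: E_n = −122.4/n² eV.
E_7 = −122.4/49 = −2.498 eV and E_4 = −122.4/16 = −7.650 eV.
The photon energy is |E_7 − E_4| = 5.152 eV.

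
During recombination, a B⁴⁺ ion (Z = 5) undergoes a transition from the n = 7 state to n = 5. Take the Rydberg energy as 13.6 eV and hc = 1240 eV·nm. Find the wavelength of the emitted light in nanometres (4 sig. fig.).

For Z = 5 the level energies scale as Z², so the effective Rydberg energy is 13.6 × 25 = 340.0 eV.
ΔE = 340.0 × (1/5² − 1/7²) = 340.0 × 0.01959 = 6.661 eV.
λ = hc/ΔE = 1240 / 6.661 = 186.2 nm.

186.2 nm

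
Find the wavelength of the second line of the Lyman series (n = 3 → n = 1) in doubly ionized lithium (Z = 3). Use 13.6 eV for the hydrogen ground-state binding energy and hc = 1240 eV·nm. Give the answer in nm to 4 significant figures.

11.40 nm

The Lyman series terminates on n_f = 1; the second line has n_i = 1+2 = 3.
ΔE = 122.4 × (1/1² − 1/3²) = 108.8 eV.
λ = 1240 / 108.8 = 11.40 nm.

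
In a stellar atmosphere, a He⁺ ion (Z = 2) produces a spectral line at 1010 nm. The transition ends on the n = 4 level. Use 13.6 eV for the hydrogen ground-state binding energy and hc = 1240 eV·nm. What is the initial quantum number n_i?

n_i = 5

The photon energy is ΔE = hc/λ = 1240 / 1010 = 1.228 eV.
With Z = 2, ΔE = 54.40 × (1/n_f² − 1/n_i²), so 1/n_f² − 1/n_i² = 0.02257.
With n_f = 4: 1/n_i² = 1/16 − 0.02257 = 0.03993, so n_i ≈ 5.00.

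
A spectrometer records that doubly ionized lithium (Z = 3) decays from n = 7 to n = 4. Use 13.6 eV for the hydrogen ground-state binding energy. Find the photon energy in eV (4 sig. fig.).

The Bohr energies scale as Z², so for Z = 3: E_n = −122.4/n² eV.
E_7 = −122.4/49 = −2.498 eV and E_4 = −122.4/16 = −7.650 eV.
The photon energy is |E_7 − E_4| = 5.152 eV.

5.152 eV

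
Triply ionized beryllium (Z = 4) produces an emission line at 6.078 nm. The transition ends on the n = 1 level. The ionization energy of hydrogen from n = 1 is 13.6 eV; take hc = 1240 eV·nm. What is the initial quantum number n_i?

The photon energy is ΔE = hc/λ = 1240 / 6.078 = 204.0 eV.
With Z = 4, ΔE = 217.6 × (1/n_f² − 1/n_i²), so 1/n_f² − 1/n_i² = 0.9376.
With n_f = 1: 1/n_i² = 1/1 − 0.9376 = 0.06243, so n_i ≈ 4.00.

n_i = 4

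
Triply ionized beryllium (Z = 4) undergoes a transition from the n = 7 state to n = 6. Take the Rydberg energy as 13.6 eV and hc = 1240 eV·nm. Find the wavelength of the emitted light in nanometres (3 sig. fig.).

773 nm

For Z = 4 the level energies scale as Z², so the effective Rydberg energy is 13.6 × 16 = 217.6 eV.
ΔE = 217.6 × (1/6² − 1/7²) = 217.6 × 0.007370 = 1.604 eV.
λ = hc/ΔE = 1240 / 1.604 = 773 nm.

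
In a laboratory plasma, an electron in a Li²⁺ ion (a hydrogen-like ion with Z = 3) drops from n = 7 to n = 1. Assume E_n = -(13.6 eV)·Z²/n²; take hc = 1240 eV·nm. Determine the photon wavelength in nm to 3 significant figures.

10.3 nm

For Z = 3 the level energies scale as Z², so the effective Rydberg energy is 13.6 × 9 = 122.4 eV.
ΔE = 122.4 × (1/1² − 1/7²) = 122.4 × 0.9796 = 119.9 eV.
λ = hc/ΔE = 1240 / 119.9 = 10.3 nm.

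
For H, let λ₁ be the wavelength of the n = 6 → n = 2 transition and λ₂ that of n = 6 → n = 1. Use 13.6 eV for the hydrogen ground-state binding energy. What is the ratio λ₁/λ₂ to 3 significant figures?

4.38

λ ∝ 1/ΔE ∝ 1/(1/n_f² − 1/n_i²), and the Z² and hc factors cancel in the ratio.
λ₁/λ₂ = (1/1² − 1/6²)/(1/2² − 1/6²) = 0.9722/0.2222 = 4.38.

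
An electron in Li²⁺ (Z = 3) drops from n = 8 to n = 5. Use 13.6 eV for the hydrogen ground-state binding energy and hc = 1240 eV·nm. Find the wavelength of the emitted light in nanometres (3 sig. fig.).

416 nm

For Z = 3 the level energies scale as Z², so the effective Rydberg energy is 13.6 × 9 = 122.4 eV.
ΔE = 122.4 × (1/5² − 1/8²) = 122.4 × 0.02438 = 2.984 eV.
λ = hc/ΔE = 1240 / 2.984 = 416 nm.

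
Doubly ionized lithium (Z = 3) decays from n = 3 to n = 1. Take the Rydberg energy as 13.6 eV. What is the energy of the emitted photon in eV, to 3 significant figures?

109 eV

The Bohr energies scale as Z², so for Z = 3: E_n = −122.4/n² eV.
E_3 = −122.4/9 = −13.60 eV and E_1 = −122.4/1 = −122.4 eV.
The photon energy is |E_3 − E_1| = 109 eV.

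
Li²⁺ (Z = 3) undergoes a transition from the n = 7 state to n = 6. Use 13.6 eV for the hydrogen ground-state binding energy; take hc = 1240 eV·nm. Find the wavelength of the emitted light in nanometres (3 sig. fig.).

1370 nm

For Z = 3 the level energies scale as Z², so the effective Rydberg energy is 13.6 × 9 = 122.4 eV.
ΔE = 122.4 × (1/6² − 1/7²) = 122.4 × 0.007370 = 0.9020 eV.
λ = hc/ΔE = 1240 / 0.9020 = 1370 nm.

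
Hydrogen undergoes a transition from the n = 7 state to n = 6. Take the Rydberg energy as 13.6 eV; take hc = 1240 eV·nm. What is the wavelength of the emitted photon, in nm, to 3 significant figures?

12400 nm

ΔE = 13.60 × (1/6² − 1/7²) = 13.60 × 0.007370 = 0.1002 eV.
λ = hc/ΔE = 1240 / 0.1002 = 12400 nm.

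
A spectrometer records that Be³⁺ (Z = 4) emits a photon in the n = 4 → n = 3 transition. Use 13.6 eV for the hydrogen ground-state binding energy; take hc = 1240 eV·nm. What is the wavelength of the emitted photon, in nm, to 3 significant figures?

For Z = 4 the level energies scale as Z², so the effective Rydberg energy is 13.6 × 16 = 217.6 eV.
ΔE = 217.6 × (1/3² − 1/4²) = 217.6 × 0.04861 = 10.58 eV.
λ = hc/ΔE = 1240 / 10.58 = 117 nm.

117 nm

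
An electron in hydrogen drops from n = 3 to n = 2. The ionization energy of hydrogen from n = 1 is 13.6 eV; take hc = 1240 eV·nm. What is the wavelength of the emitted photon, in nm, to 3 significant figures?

ΔE = 13.60 × (1/2² − 1/3²) = 13.60 × 0.1389 = 1.889 eV.
λ = hc/ΔE = 1240 / 1.889 = 656 nm.
This line belongs to the Balmer series.

656 nm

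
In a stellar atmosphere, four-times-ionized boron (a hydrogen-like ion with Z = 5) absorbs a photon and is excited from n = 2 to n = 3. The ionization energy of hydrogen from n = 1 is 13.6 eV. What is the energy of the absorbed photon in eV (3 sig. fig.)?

47.2 eV

The Bohr energies scale as Z², so for Z = 5: E_n = −340.0/n² eV.
E_3 = −340.0/9 = −37.78 eV and E_2 = −340.0/4 = −85.00 eV.
The photon energy is |E_3 − E_2| = 47.2 eV.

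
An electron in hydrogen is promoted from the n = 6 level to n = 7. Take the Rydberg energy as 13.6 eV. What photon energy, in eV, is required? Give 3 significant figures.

E_7 = −13.60/49 = −0.2776 eV and E_6 = −13.60/36 = −0.3778 eV.
The photon energy is |E_7 − E_6| = 0.100 eV.

0.100 eV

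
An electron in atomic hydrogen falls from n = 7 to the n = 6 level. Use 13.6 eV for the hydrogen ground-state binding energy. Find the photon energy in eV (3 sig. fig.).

E_7 = −13.60/49 = −0.2776 eV and E_6 = −13.60/36 = −0.3778 eV.
The photon energy is |E_7 − E_6| = 0.100 eV.

0.100 eV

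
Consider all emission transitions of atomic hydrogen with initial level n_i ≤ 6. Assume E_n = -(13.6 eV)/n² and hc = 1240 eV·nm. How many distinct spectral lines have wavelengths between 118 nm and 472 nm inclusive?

3

Enumerate all n_i → n_f pairs with 1 ≤ n_f < n_i ≤ 6 and compute λ = 1240 / [13.6·1·(1/n_f² − 1/n_i²)].
Lines falling in [118, 472] nm: 2→1 (121.6 nm), 6→2 (410.3 nm), 5→2 (434.2 nm).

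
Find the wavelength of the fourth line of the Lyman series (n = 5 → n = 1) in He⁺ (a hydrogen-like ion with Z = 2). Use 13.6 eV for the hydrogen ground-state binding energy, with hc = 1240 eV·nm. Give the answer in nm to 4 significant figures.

The Lyman series terminates on n_f = 1; the fourth line has n_i = 1+4 = 5.
ΔE = 54.40 × (1/1² − 1/5²) = 52.22 eV.
λ = 1240 / 52.22 = 23.74 nm.

23.74 nm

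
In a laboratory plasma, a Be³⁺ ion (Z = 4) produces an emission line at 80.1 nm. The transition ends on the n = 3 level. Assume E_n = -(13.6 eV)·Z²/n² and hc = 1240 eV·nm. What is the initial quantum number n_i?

n_i = 5

The photon energy is ΔE = hc/λ = 1240 / 80.1 = 15.48 eV.
With Z = 4, ΔE = 217.6 × (1/n_f² − 1/n_i²), so 1/n_f² − 1/n_i² = 0.07114.
With n_f = 3: 1/n_i² = 1/9 − 0.07114 = 0.03997, so n_i ≈ 5.00.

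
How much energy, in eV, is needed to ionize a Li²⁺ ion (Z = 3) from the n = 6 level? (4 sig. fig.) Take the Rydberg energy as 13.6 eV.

E_n = −13.6 Z²/n² = −122.4/n² eV for Z = 3.
E_6 = −122.4/36 = −3.400 eV, so ionization (to E = 0) requires 3.400 eV.

3.400 eV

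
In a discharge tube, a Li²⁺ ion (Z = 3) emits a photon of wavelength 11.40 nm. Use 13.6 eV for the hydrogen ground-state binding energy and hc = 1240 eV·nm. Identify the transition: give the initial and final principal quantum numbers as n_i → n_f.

n_i = 3, n_f = 1

The photon energy is ΔE = hc/λ = 1240 / 11.40 = 108.8 eV.
With Z = 3, ΔE = 122.4 × (1/n_f² − 1/n_i²), so 1/n_f² − 1/n_i² = 0.8887.
Trying n_f = 1 gives 1/n_i² = 0.1113, i.e. n_i ≈ 3; this pair matches.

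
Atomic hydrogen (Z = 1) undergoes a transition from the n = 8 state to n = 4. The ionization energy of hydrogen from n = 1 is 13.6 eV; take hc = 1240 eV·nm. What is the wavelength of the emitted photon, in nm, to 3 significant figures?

1950 nm

ΔE = 13.60 × (1/4² − 1/8²) = 13.60 × 0.04688 = 0.6375 eV.
λ = hc/ΔE = 1240 / 0.6375 = 1950 nm.
This line belongs to the Brackett series.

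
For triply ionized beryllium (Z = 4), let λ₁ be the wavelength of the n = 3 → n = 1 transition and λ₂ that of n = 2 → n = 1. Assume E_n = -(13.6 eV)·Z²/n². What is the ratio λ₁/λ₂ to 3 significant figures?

λ ∝ 1/ΔE ∝ 1/(1/n_f² − 1/n_i²), and the Z² and hc factors cancel in the ratio.
λ₁/λ₂ = (1/1² − 1/2²)/(1/1² − 1/3²) = 0.7500/0.8889 = 0.844.

0.844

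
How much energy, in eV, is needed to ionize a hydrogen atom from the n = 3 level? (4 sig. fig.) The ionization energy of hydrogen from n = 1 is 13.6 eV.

E_3 = −13.60/9 = −1.511 eV, so ionization (to E = 0) requires 1.511 eV.

1.511 eV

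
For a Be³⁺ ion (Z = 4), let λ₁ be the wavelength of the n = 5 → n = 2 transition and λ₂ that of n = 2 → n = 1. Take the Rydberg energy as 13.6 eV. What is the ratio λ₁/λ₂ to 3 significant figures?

λ ∝ 1/ΔE ∝ 1/(1/n_f² − 1/n_i²), and the Z² and hc factors cancel in the ratio.
λ₁/λ₂ = (1/1² − 1/2²)/(1/2² − 1/5²) = 0.7500/0.2100 = 3.57.

3.57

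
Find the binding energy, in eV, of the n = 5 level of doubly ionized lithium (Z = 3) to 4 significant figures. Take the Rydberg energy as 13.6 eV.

E_n = −13.6 Z²/n² = −122.4/n² eV for Z = 3.
E_5 = −122.4/25 = −4.896 eV, so ionization (to E = 0) requires 4.896 eV.

4.896 eV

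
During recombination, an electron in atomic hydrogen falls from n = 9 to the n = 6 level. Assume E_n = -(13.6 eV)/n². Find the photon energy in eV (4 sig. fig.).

E_9 = −13.60/81 = −0.1679 eV and E_6 = −13.60/36 = −0.3778 eV.
The photon energy is |E_9 − E_6| = 0.2099 eV.

0.2099 eV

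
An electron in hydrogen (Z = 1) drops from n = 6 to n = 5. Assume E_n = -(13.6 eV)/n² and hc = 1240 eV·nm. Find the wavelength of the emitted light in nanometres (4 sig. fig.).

ΔE = 13.60 × (1/5² − 1/6²) = 13.60 × 0.01222 = 0.1662 eV.
λ = hc/ΔE = 1240 / 0.1662 = 7460 nm.

7460 nm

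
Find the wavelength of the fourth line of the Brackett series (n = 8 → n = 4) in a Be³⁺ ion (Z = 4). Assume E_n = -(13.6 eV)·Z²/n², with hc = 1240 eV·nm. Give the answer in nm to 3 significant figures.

122 nm

The Brackett series terminates on n_f = 4; the fourth line has n_i = 4+4 = 8.
ΔE = 217.6 × (1/4² − 1/8²) = 10.20 eV.
λ = 1240 / 10.20 = 122 nm.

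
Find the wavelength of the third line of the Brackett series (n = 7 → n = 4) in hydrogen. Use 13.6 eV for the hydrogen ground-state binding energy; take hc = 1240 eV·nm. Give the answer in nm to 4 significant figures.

The Brackett series terminates on n_f = 4; the third line has n_i = 4+3 = 7.
ΔE = 13.60 × (1/4² − 1/7²) = 0.5724 eV.
λ = 1240 / 0.5724 = 2166 nm.

2166 nm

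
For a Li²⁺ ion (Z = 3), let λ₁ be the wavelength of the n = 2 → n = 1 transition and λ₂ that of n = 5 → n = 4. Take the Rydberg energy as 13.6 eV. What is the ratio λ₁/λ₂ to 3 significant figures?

0.0300

λ ∝ 1/ΔE ∝ 1/(1/n_f² − 1/n_i²), and the Z² and hc factors cancel in the ratio.
λ₁/λ₂ = (1/4² − 1/5²)/(1/1² − 1/2²) = 0.02250/0.7500 = 0.0300.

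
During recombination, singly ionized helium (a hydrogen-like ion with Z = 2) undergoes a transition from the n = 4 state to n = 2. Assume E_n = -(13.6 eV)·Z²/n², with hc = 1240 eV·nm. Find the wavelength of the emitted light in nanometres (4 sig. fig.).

121.6 nm

For Z = 2 the level energies scale as Z², so the effective Rydberg energy is 13.6 × 4 = 54.40 eV.
ΔE = 54.40 × (1/2² − 1/4²) = 54.40 × 0.1875 = 10.20 eV.
λ = hc/ΔE = 1240 / 10.20 = 121.6 nm.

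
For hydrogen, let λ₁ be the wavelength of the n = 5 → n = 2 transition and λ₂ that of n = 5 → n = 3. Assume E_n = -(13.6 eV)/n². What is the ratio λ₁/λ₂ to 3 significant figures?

0.339

λ ∝ 1/ΔE ∝ 1/(1/n_f² − 1/n_i²), and the Z² and hc factors cancel in the ratio.
λ₁/λ₂ = (1/3² − 1/5²)/(1/2² − 1/5²) = 0.07111/0.2100 = 0.339.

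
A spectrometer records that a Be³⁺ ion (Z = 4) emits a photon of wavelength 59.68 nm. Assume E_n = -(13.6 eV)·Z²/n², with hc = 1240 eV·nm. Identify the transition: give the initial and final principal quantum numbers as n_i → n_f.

The photon energy is ΔE = hc/λ = 1240 / 59.68 = 20.78 eV.
With Z = 4, ΔE = 217.6 × (1/n_f² − 1/n_i²), so 1/n_f² − 1/n_i² = 0.09548.
Trying n_f = 3 gives 1/n_i² = 0.01563, i.e. n_i ≈ 8; this pair matches.

n_i = 8, n_f = 3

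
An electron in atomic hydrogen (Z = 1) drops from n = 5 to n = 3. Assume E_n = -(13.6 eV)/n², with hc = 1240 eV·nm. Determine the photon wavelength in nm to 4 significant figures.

ΔE = 13.60 × (1/3² − 1/5²) = 13.60 × 0.07111 = 0.9671 eV.
λ = hc/ΔE = 1240 / 0.9671 = 1282 nm.

1282 nm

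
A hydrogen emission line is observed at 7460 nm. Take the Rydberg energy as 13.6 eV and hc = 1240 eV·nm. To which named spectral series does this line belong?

ΔE = 1240/7460 = 0.1662 eV.
This matches 13.6 × (1/5² − 1/6²), so n_f = 5: the Pfund series.

Pfund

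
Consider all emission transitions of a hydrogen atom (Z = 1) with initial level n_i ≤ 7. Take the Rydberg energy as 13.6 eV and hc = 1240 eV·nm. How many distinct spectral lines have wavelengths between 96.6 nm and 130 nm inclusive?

3

Enumerate all n_i → n_f pairs with 1 ≤ n_f < n_i ≤ 7 and compute λ = 1240 / [13.6·1·(1/n_f² − 1/n_i²)].
Lines falling in [96.6, 130] nm: 4→1 (97.25 nm), 3→1 (102.6 nm), 2→1 (121.6 nm).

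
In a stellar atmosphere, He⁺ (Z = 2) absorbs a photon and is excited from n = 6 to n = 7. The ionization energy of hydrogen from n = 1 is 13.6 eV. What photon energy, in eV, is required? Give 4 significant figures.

The Bohr energies scale as Z², so for Z = 2: E_n = −54.40/n² eV.
E_7 = −54.40/49 = −1.110 eV and E_6 = −54.40/36 = −1.511 eV.
The photon energy is |E_7 − E_6| = 0.4009 eV.

0.4009 eV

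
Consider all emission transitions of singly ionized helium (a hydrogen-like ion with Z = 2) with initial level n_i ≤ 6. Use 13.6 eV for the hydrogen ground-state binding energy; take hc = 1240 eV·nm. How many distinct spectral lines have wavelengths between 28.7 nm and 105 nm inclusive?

2

Enumerate all n_i → n_f pairs with 1 ≤ n_f < n_i ≤ 6 and compute λ = 1240 / [13.6·4·(1/n_f² − 1/n_i²)].
Lines falling in [28.7, 105] nm: 2→1 (30.39 nm), 6→2 (102.6 nm).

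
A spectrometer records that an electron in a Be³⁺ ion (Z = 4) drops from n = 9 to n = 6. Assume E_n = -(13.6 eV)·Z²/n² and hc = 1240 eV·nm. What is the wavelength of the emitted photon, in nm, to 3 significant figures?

For Z = 4 the level energies scale as Z², so the effective Rydberg energy is 13.6 × 16 = 217.6 eV.
ΔE = 217.6 × (1/6² − 1/9²) = 217.6 × 0.01543 = 3.358 eV.
λ = hc/ΔE = 1240 / 3.358 = 369 nm.

369 nm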